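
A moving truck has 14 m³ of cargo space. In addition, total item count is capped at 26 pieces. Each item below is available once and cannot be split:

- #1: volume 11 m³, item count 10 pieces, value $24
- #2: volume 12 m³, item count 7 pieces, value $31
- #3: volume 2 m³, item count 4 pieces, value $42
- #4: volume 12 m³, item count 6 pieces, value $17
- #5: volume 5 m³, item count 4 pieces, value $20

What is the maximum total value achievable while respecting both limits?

Feasible sets respecting both limits:
- #2+#3: volume 14, item count 11, value 73
- #1+#3: volume 13, item count 14, value 66
- #3+#5: volume 7, item count 8, value 62
Best: $73.

$73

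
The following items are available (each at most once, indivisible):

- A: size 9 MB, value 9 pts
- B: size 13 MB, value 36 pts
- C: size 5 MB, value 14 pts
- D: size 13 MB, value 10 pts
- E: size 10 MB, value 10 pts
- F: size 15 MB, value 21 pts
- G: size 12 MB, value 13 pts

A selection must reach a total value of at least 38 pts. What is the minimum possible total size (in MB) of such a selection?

18

Subsets with value ≥ 38, sorted by total size:
- B+C: size 18, value 50
- A+B: size 22, value 45
Minimum size: 18 MB.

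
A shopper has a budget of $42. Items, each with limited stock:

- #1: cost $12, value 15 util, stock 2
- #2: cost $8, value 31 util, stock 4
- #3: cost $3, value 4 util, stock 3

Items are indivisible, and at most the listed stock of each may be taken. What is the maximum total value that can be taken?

Top feasible selections:
- 4×#2 + 3×#3: cost 41, value 136
- 4×#2 + 2×#3: cost 38, value 132
Best: 136 util.

136 util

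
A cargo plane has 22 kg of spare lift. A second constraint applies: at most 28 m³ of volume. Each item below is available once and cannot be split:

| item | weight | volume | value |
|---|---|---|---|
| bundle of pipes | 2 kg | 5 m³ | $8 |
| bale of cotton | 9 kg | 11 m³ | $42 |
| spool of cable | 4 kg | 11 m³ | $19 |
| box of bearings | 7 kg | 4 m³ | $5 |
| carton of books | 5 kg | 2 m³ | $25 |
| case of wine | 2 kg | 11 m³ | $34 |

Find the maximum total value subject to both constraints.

$101

Feasible sets respecting both limits:
- bale of cotton+carton of books+case of wine: weight 16, volume 24, value 101
- bale of cotton+spool of cable+carton of books: weight 18, volume 24, value 86
- bundle of pipes+bale of cotton+case of wine: weight 13, volume 27, value 84
- spool of cable+box of bearings+carton of books+case of wine: weight 18, volume 28, value 83
Best: $101.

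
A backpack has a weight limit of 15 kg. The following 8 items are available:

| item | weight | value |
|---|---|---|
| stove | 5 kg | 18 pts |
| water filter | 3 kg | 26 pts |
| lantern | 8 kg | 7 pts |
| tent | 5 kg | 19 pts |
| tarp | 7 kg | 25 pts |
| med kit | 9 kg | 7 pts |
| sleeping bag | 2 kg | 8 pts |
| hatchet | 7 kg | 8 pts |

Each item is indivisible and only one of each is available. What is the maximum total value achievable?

Check high-value combinations within 15 kg:
- stove+water filter+tent+sleeping bag: weight 5+3+5+2=15, value 18+26+19+8=71
- water filter+tent+tarp: weight 3+5+7=15, value 26+19+25=70
- stove+water filter+tarp: weight 5+3+7=15, value 18+26+25=69
- stove+water filter+tent: weight 5+3+5=13, value 18+26+19=63
Best: 71 pts.

71 pts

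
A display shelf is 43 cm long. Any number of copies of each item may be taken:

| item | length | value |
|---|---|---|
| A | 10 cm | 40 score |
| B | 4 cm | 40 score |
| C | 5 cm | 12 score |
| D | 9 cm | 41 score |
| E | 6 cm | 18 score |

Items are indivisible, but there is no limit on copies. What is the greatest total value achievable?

Best value-per-unit is B at 40/4, and filling with it alone uses length 10×4=40. No mix of the others beats 10×40 = 400.

400 score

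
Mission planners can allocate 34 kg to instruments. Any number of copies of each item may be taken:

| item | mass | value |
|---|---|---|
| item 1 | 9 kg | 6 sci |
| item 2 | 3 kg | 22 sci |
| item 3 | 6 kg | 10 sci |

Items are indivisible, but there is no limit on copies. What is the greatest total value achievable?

Best value-per-unit is item 2 at 22/3, and filling with it alone uses mass 11×3=33. No mix of the others beats 11×22 = 242.

242 sci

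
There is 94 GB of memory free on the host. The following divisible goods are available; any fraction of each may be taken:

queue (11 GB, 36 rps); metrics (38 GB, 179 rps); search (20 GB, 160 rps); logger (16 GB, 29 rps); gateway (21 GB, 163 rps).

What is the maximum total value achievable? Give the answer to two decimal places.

545.25

Take in order of value per unit:
- search (160/20 per unit): all 20 → value 160, running total 160.00
- gateway (163/21 per unit): all 21 → value 163, running total 323.00
- metrics (179/38 per unit): all 38 → value 179, running total 502.00
- queue (36/11 per unit): all 11 → value 36, running total 538.00
- logger (29/16 per unit): 4 of 16 → value 4×29/16 = 7.2500, running total 545.25
Total 545.25.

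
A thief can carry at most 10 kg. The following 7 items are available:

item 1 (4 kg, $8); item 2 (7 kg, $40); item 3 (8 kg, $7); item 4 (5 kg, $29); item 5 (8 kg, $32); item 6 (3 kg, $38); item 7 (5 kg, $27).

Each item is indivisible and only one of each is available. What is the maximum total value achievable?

This is a 0/1 knapsack; check combinations near the capacity.
- item 2+item 6: weight 7+3=10, value 40+38=78
- item 4+item 6: weight 5+3=8, value 29+38=67
- item 6+item 7: weight 3+5=8, value 38+27=65
Best: $78.

$78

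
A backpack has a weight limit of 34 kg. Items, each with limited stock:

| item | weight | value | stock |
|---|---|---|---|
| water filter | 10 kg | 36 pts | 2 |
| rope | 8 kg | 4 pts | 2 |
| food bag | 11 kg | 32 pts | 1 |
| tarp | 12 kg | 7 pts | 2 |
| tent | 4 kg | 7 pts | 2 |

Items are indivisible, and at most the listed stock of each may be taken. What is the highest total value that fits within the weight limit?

104 pts

Best selections within weight 34 and stock limits:
- 2×water filter + 1×food bag: weight 31, value 104
- 2×water filter + 2×tent: weight 28, value 86
- 2×water filter + 1×rope + 1×tent: weight 32, value 83
- 1×water filter + 1×food bag + 2×tent: weight 29, value 82
Best: 104 pts.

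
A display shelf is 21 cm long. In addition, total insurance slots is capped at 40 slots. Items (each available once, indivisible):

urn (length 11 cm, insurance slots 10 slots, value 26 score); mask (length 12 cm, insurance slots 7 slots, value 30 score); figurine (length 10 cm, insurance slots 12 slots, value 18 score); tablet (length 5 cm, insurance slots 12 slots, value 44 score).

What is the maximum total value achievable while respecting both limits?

74 score

Feasible sets respecting both limits:
- mask+tablet: length 17, insurance slots 19, value 74
- urn+tablet: length 16, insurance slots 22, value 70
- figurine+tablet: length 15, insurance slots 24, value 62
Best: 74 score.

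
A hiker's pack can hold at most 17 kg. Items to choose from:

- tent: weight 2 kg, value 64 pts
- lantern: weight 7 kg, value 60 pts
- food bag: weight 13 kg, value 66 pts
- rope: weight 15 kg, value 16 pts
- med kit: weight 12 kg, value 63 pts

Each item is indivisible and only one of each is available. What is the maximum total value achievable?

This is a 0/1 knapsack; check combinations near the capacity.
- tent+food bag: weight 2+13=15, value 64+66=130
- tent+med kit: weight 2+12=14, value 64+63=127
- tent+lantern: weight 2+7=9, value 64+60=124
- tent+rope: weight 2+15=17, value 64+16=80
Best: 130 pts.

130 pts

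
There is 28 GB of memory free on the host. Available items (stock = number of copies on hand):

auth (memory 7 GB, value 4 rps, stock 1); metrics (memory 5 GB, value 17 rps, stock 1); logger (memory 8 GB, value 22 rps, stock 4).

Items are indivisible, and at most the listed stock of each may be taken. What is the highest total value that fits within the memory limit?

Top feasible selections:
- 3×logger: memory 24, value 66
- 1×auth + 1×metrics + 2×logger: memory 28, value 65
- 1×metrics + 2×logger: memory 21, value 61
Best: 66 rps.

66 rps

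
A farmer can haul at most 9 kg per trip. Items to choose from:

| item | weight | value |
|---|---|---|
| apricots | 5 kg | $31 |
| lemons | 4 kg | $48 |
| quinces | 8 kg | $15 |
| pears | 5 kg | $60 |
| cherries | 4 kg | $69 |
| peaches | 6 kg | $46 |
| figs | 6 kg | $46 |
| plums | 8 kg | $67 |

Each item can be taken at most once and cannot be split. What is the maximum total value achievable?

This is a 0/1 knapsack; check combinations near the capacity.
- pears+cherries: weight 5+4=9, value 60+69=129
- lemons+cherries: weight 4+4=8, value 48+69=117
- lemons+pears: weight 4+5=9, value 48+60=108
Best: $129.

$129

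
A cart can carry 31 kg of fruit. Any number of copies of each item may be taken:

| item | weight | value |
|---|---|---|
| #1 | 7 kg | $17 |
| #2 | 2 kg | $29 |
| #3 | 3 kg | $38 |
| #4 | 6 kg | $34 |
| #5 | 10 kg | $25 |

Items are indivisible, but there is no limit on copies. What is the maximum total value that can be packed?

$444

Best value-per-unit is #2 at 29/2; filling with it alone gives 15×29 = 435.
Optimal mix: 14×#2 + 1×#3 → weight 31, value 444.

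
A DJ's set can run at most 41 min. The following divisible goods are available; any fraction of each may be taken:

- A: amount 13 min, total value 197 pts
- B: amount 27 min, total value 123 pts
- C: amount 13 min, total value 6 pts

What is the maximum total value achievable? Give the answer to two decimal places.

Take in order of value per unit:
- A (197/13 per unit): all 13 → value 197, running total 197.00
- B (123/27 per unit): all 27 → value 123, running total 320.00
- C (6/13 per unit): 1 of 13 → value 1×6/13 = 0.4615, running total 320.46
Total 320.46.

320.46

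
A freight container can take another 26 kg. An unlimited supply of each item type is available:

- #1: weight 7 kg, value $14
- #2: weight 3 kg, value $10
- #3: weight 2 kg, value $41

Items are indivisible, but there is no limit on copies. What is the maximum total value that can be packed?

Best value-per-unit is #3 at 41/2, and filling with it alone uses weight 13×2=26. No mix of the others beats 13×41 = 533.

$533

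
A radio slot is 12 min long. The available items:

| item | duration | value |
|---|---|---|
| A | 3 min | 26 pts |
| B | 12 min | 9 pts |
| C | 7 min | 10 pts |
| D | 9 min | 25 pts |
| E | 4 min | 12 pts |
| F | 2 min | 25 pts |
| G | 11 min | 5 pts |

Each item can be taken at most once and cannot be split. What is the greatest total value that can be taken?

63 pts

Check high-value combinations within 12 min:
- A+E+F: duration 3+4+2=9, value 26+12+25=63
- A+C+F: duration 3+7+2=12, value 26+10+25=61
- A+F: duration 3+2=5, value 26+25=51
- A+D: duration 3+9=12, value 26+25=51
Best: 63 pts.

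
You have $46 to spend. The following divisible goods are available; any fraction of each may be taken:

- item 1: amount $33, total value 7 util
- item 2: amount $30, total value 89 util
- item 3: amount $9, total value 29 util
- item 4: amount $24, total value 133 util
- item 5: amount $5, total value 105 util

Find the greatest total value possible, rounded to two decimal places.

Take in order of value per unit:
- item 5 (105/5 per unit): all 5 → value 105, running total 105.00
- item 4 (133/24 per unit): all 24 → value 133, running total 238.00
- item 3 (29/9 per unit): all 9 → value 29, running total 267.00
- item 2 (89/30 per unit): 8 of 30 → value 8×89/30 = 23.7333, running total 290.73
Total 290.73.

290.73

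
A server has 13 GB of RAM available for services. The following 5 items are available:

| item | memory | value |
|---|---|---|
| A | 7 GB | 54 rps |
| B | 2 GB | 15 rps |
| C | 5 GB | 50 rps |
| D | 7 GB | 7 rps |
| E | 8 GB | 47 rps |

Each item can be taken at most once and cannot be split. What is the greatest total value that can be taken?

104 rps

Check high-value combinations within 13 GB:
- A+C: memory 7+5=12, value 54+50=104
- C+E: memory 5+8=13, value 50+47=97
- A+B: memory 7+2=9, value 54+15=69
- B+C: memory 2+5=7, value 15+50=65
- B+E: memory 2+8=10, value 15+47=62
Best: 104 rps.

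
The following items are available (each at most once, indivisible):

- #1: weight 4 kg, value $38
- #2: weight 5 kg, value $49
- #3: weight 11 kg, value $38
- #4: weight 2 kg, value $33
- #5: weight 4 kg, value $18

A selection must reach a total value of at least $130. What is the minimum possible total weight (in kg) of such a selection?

15

Subsets with value ≥ 130, sorted by total weight:
- #1+#2+#4+#5: weight 15, value 138
- #1+#2+#3+#4: weight 22, value 158
- #2+#3+#4+#5: weight 22, value 138
- #1+#2+#3+#5: weight 24, value 143
Minimum weight: 15 kg.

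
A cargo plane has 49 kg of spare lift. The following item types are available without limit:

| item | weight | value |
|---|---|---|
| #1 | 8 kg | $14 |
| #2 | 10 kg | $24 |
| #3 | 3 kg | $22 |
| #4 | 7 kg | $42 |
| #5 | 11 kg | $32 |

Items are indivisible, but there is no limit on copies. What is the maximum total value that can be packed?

Best value-per-unit is #3 at 22/3, and filling with it alone uses weight 16×3=48. No mix of the others beats 16×22 = 352.

$352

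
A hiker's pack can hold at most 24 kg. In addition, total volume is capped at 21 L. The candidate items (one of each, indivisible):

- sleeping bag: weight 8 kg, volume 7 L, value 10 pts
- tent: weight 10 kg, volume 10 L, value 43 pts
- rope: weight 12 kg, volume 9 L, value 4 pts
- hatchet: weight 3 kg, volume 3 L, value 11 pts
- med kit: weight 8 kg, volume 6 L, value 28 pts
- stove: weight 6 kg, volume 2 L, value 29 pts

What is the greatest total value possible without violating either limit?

100 pts

Feasible sets respecting both limits:
- tent+med kit+stove: weight 24, volume 18, value 100
- tent+hatchet+stove: weight 19, volume 15, value 83
- tent+hatchet+med kit: weight 21, volume 19, value 82
- sleeping bag+tent+stove: weight 24, volume 19, value 82
Best: 100 pts.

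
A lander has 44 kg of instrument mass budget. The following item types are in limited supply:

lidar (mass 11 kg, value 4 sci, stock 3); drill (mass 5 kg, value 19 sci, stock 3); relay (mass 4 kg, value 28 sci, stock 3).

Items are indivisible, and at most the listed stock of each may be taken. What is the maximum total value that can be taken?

Best selections within mass 44 and stock limits:
- 1×lidar + 3×drill + 3×relay: mass 38, value 145
- 3×drill + 3×relay: mass 27, value 141
- 2×lidar + 2×drill + 3×relay: mass 44, value 130
- 1×lidar + 2×drill + 3×relay: mass 33, value 126
Best: 145 sci.

145 sci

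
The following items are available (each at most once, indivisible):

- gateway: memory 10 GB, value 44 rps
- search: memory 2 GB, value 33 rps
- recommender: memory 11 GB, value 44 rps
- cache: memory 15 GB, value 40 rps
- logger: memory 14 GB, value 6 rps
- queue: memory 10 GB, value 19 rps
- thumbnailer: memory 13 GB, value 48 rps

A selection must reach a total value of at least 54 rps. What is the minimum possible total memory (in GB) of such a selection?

Subsets with value ≥ 54, sorted by total memory:
- gateway+search: memory 12, value 77
- search+recommender: memory 13, value 77
Minimum memory: 12 GB.

12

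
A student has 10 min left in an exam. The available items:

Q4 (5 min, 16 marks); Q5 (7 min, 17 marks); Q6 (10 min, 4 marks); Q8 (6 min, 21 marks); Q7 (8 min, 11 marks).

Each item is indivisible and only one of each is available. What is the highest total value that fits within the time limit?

Check high-value combinations within 10 min:
- Q8: time 6, value 21
- Q5: time 7, value 17
- Q4: time 5, value 16
- Q7: time 8, value 11
- Q6: time 10, value 4
Best: 21 marks.

21 marks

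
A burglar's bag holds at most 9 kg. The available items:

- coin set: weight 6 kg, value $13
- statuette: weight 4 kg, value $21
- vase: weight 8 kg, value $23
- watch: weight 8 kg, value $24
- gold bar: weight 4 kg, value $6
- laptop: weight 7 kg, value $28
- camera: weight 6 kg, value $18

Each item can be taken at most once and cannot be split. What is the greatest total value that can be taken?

$28

Check high-value combinations within 9 kg:
- laptop: weight 7, value 28
- statuette+gold bar: weight 4+4=8, value 21+6=27
- watch: weight 8, value 24
- vase: weight 8, value 23
- statuette: weight 4, value 21
Best: $28.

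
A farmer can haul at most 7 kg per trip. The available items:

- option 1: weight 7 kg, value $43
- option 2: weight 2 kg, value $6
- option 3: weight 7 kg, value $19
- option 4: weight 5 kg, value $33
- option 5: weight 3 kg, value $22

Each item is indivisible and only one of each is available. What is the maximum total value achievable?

This is a 0/1 knapsack; check combinations near the capacity.
- option 1: weight 7, value 43
- option 2+option 4: weight 2+5=7, value 6+33=39
- option 4: weight 5, value 33
Best: $43.

$43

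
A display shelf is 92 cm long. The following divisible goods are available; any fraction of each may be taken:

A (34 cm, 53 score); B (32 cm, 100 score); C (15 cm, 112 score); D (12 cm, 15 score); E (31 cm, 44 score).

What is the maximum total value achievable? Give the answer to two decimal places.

280.61

Take in order of value per unit:
- C (112/15 per unit): all 15 → value 112, running total 112.00
- B (100/32 per unit): all 32 → value 100, running total 212.00
- A (53/34 per unit): all 34 → value 53, running total 265.00
- E (44/31 per unit): 11 of 31 → value 11×44/31 = 15.6129, running total 280.61
Total 280.61.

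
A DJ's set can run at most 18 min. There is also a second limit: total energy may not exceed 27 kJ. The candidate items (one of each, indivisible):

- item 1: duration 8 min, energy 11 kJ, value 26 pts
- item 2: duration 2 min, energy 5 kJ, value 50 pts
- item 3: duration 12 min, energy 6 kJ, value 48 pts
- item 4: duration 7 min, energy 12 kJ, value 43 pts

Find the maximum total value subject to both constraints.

98 pts

Feasible sets respecting both limits:
- item 2+item 3: duration 14, energy 11, value 98
- item 2+item 4: duration 9, energy 17, value 93
- item 1+item 2: duration 10, energy 16, value 76
Best: 98 pts.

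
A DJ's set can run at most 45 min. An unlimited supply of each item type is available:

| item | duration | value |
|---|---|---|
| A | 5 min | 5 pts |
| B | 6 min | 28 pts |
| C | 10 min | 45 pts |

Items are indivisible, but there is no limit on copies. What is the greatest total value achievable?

Best value-per-unit is B at 28/6; filling with it alone gives 7×28 = 196.
Optimal mix: 4×B + 2×C → duration 44, value 202.

202 pts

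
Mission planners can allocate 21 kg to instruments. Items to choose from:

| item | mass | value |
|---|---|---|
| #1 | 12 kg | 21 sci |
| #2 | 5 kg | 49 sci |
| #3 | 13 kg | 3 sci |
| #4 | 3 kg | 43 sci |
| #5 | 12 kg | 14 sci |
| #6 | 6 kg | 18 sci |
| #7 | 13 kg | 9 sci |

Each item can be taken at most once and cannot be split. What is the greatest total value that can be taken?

Check high-value combinations within 21 kg:
- #1+#2+#4: mass 12+5+3=20, value 21+49+43=113
- #2+#4+#6: mass 5+3+6=14, value 49+43+18=110
- #2+#4+#5: mass 5+3+12=20, value 49+43+14=106
- #2+#4+#7: mass 5+3+13=21, value 49+43+9=101
Best: 113 sci.

113 sci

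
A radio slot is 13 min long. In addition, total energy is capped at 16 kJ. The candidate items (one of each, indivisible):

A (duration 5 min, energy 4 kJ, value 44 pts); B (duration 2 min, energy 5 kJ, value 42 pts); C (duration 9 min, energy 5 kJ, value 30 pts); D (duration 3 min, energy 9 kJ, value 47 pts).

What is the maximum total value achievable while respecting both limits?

Feasible sets respecting both limits:
- A+D: duration 8, energy 13, value 91
- B+D: duration 5, energy 14, value 89
- A+B: duration 7, energy 9, value 86
- C+D: duration 12, energy 14, value 77
Best: 91 pts.

91 pts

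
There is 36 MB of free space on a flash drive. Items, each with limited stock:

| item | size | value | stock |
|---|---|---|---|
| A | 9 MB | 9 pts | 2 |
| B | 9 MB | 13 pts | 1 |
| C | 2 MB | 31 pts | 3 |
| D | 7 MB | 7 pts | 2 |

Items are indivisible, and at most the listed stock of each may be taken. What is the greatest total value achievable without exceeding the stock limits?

124 pts

Best selections within size 36 and stock limits:
- 2×A + 1×B + 3×C: size 33, value 124
- 1×A + 1×B + 3×C + 1×D: size 31, value 122
Best: 124 pts.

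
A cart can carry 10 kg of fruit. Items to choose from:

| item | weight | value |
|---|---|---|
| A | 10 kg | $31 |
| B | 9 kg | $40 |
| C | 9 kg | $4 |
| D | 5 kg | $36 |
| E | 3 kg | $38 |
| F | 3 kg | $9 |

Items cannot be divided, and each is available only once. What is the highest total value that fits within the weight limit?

Check high-value combinations within 10 kg:
- D+E: weight 5+3=8, value 36+38=74
- E+F: weight 3+3=6, value 38+9=47
- D+F: weight 5+3=8, value 36+9=45
- B: weight 9, value 40
- E: weight 3, value 38
Best: $74.

$74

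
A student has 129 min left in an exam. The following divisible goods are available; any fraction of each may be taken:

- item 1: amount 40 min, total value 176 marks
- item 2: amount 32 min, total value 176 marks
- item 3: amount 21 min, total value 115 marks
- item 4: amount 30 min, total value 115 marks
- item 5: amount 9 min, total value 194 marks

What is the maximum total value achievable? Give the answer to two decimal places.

Take in order of value per unit:
- item 5 (194/9 per unit): all 9 → value 194, running total 194.00
- item 2 (176/32 per unit): all 32 → value 176, running total 370.00
- item 3 (115/21 per unit): all 21 → value 115, running total 485.00
- item 1 (176/40 per unit): all 40 → value 176, running total 661.00
- item 4 (115/30 per unit): 27 of 30 → value 27×115/30 = 103.5000, running total 764.50
Total 764.50.

764.50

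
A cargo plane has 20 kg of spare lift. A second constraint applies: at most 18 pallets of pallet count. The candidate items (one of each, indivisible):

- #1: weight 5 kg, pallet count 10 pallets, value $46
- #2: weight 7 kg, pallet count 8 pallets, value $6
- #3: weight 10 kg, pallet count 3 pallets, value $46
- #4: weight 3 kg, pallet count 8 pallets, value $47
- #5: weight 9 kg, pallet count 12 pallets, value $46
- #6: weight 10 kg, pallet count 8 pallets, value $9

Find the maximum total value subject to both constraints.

Feasible sets respecting both limits:
- #1+#4: weight 8, pallet count 18, value 93
- #3+#4: weight 13, pallet count 11, value 93
- #1+#3: weight 15, pallet count 13, value 92
Best: $93.

$93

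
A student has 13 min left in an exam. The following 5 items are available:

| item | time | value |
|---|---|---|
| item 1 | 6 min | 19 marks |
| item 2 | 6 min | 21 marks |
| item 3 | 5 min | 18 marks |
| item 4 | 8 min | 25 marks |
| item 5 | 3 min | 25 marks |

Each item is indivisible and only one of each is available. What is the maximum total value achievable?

50 marks

Check high-value combinations within 13 min:
- item 4+item 5: time 8+3=11, value 25+25=50
- item 2+item 5: time 6+3=9, value 21+25=46
- item 1+item 5: time 6+3=9, value 19+25=44
- item 3+item 5: time 5+3=8, value 18+25=43
Best: 50 marks.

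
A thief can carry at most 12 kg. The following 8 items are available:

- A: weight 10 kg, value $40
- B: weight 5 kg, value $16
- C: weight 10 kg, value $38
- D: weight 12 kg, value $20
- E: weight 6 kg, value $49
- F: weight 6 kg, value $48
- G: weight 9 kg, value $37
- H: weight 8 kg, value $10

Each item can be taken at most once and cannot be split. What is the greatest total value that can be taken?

Check high-value combinations within 12 kg:
- E+F: weight 6+6=12, value 49+48=97
- B+E: weight 5+6=11, value 16+49=65
- B+F: weight 5+6=11, value 16+48=64
- E: weight 6, value 49
Best: $97.

$97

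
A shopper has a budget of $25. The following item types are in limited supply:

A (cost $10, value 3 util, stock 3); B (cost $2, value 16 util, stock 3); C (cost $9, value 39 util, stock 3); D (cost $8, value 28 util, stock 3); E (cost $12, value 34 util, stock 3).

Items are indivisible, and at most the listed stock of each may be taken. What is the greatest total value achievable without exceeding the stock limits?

126 util

Best selections within cost 25 and stock limits:
- 3×B + 2×C: cost 24, value 126
- 3×B + 1×C + 1×D: cost 23, value 115
- 2×B + 2×C: cost 22, value 110
Best: 126 util.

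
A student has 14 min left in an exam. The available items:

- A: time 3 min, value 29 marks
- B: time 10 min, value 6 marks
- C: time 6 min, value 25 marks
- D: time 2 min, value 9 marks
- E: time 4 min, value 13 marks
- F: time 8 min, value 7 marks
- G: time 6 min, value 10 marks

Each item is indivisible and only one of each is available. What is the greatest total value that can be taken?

Check high-value combinations within 14 min:
- A+C+E: time 3+6+4=13, value 29+25+13=67
- A+C+D: time 3+6+2=11, value 29+25+9=63
- A+C: time 3+6=9, value 29+25=54
- A+E+G: time 3+4+6=13, value 29+13+10=52
Best: 67 marks.

67 marks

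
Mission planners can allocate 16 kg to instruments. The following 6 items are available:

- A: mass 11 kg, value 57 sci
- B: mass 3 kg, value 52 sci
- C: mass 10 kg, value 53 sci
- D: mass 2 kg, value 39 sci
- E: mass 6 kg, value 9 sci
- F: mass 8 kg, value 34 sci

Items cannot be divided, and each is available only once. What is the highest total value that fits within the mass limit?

Check high-value combinations within 16 kg:
- A+B+D: mass 11+3+2=16, value 57+52+39=148
- B+C+D: mass 3+10+2=15, value 52+53+39=144
- B+D+F: mass 3+2+8=13, value 52+39+34=125
- A+B: mass 11+3=14, value 57+52=109
- B+C: mass 3+10=13, value 52+53=105
Best: 148 sci.

148 sci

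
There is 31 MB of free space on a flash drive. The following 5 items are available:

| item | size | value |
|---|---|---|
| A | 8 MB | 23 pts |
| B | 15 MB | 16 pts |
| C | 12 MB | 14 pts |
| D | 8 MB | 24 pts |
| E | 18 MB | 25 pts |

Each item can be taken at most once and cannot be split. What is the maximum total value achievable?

63 pts

Check high-value combinations within 31 MB:
- A+B+D: size 8+15+8=31, value 23+16+24=63
- A+C+D: size 8+12+8=28, value 23+14+24=61
- D+E: size 8+18=26, value 24+25=49
- A+E: size 8+18=26, value 23+25=48
- A+D: size 8+8=16, value 23+24=47
Best: 63 pts.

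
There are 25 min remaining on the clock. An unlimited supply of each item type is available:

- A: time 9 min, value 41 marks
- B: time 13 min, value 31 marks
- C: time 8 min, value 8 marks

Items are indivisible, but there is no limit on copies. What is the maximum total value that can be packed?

Best value-per-unit is A at 41/9, and filling with it alone uses time 2×9=18. No mix of the others beats 2×41 = 82.

82 marks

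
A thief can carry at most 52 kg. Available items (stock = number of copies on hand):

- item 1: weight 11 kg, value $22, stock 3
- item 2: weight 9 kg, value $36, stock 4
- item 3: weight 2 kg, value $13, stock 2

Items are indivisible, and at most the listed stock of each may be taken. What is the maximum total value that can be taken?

Top feasible selections:
- 1×item 1 + 4×item 2 + 2×item 3: weight 51, value 192
- 1×item 1 + 4×item 2 + 1×item 3: weight 49, value 179
- 4×item 2 + 2×item 3: weight 40, value 170
Best: $192.

$192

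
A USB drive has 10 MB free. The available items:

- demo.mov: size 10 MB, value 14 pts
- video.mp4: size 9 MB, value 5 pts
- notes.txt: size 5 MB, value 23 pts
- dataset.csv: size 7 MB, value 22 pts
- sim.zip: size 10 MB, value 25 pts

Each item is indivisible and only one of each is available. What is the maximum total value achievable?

25 pts

Check high-value combinations within 10 MB:
- sim.zip: size 10, value 25
- notes.txt: size 5, value 23
- dataset.csv: size 7, value 22
- demo.mov: size 10, value 14
- video.mp4: size 9, value 5
Best: 25 pts.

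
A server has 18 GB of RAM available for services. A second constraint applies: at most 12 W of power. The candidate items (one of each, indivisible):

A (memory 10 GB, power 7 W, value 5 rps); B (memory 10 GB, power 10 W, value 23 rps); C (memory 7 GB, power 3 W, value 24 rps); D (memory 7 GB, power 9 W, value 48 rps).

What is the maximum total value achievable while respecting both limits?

72 rps

Feasible sets respecting both limits:
- C+D: memory 14, power 12, value 72
- D: memory 7, power 9, value 48
- A+C: memory 17, power 10, value 29
- C: memory 7, power 3, value 24
Best: 72 rps.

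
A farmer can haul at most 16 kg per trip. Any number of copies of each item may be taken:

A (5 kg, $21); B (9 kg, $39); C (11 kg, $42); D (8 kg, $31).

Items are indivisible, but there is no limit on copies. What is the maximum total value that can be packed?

Best value-per-unit is B at 39/9; filling with it alone gives 1×39 = 39.
Optimal mix: 3×A → weight 15, value 63.

$63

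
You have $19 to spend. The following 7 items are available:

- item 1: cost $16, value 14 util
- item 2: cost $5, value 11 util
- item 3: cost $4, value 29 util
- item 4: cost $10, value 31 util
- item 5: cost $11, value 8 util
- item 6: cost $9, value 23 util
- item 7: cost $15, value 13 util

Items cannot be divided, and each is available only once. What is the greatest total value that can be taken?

71 util

Check high-value combinations within $19:
- item 2+item 3+item 4: cost 5+4+10=19, value 11+29+31=71
- item 2+item 3+item 6: cost 5+4+9=18, value 11+29+23=63
- item 3+item 4: cost 4+10=14, value 29+31=60
Best: 71 util.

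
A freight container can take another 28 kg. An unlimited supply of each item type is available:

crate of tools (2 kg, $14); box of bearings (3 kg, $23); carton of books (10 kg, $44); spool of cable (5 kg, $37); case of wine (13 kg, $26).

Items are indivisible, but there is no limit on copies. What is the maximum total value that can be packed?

$212

Best value-per-unit is box of bearings at 23/3; filling with it alone gives 9×23 = 207.
Optimal mix: 2×crate of tools + 8×box of bearings → weight 28, value 212.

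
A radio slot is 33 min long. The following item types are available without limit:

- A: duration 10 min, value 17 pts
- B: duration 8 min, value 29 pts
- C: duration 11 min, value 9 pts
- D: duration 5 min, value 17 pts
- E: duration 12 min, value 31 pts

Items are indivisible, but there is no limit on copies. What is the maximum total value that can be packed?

116 pts

Best value-per-unit is B at 29/8, and filling with it alone uses duration 4×8=32. No mix of the others beats 4×29 = 116.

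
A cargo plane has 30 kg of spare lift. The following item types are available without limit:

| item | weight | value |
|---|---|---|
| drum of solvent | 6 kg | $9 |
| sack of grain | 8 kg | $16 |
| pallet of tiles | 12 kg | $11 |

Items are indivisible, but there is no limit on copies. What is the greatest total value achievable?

$57

Best value-per-unit is sack of grain at 16/8; filling with it alone gives 3×16 = 48.
Optimal mix: 1×drum of solvent + 3×sack of grain → weight 30, value 57.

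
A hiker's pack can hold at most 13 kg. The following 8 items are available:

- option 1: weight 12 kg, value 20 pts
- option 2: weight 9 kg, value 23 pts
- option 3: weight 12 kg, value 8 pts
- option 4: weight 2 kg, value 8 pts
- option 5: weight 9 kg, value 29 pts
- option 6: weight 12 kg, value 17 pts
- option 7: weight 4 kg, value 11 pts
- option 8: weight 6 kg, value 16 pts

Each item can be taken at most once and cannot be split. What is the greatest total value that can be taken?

Check high-value combinations within 13 kg:
- option 5+option 7: weight 9+4=13, value 29+11=40
- option 4+option 5: weight 2+9=11, value 8+29=37
- option 4+option 7+option 8: weight 2+4+6=12, value 8+11+16=35
- option 2+option 7: weight 9+4=13, value 23+11=34
- option 2+option 4: weight 9+2=11, value 23+8=31
Best: 40 pts.

40 pts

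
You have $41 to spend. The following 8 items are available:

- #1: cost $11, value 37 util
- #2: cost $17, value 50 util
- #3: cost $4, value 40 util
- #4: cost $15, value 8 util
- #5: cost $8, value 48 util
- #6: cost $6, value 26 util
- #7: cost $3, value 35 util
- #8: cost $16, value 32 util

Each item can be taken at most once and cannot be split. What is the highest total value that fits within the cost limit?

Check high-value combinations within $41:
- #2+#3+#5+#6+#7: cost 17+4+8+6+3=38, value 50+40+48+26+35=199
- #1+#2+#3+#6+#7: cost 11+17+4+6+3=41, value 37+50+40+26+35=188
- #1+#3+#5+#6+#7: cost 11+4+8+6+3=32, value 37+40+48+26+35=186
Best: 199 util.

199 util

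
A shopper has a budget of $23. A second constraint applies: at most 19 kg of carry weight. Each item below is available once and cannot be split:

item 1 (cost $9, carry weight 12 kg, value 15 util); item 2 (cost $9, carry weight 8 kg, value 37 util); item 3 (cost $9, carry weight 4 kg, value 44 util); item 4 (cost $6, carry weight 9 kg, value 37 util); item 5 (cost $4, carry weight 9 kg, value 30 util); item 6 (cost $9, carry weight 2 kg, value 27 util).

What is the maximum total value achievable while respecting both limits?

Feasible sets respecting both limits:
- item 3+item 5+item 6: cost 22, carry weight 15, value 101
- item 2+item 5+item 6: cost 22, carry weight 19, value 94
- item 2+item 3: cost 18, carry weight 12, value 81
- item 3+item 4: cost 15, carry weight 13, value 81
Best: 101 util.

101 util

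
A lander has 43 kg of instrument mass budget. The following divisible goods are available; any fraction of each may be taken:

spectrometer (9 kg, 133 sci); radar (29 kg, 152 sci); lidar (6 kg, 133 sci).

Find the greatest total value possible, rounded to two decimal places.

412.76

Take in order of value per unit:
- lidar (133/6 per unit): all 6 → value 133, running total 133.00
- spectrometer (133/9 per unit): all 9 → value 133, running total 266.00
- radar (152/29 per unit): 28 of 29 → value 28×152/29 = 146.7586, running total 412.76
Total 412.76.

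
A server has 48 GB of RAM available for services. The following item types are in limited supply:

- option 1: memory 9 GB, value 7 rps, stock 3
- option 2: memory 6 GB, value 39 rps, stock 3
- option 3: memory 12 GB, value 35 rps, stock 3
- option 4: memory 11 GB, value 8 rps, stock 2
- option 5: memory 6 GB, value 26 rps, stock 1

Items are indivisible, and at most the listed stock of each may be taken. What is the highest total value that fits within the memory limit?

Top feasible selections:
- 3×option 2 + 2×option 3 + 1×option 5: memory 48, value 213
- 3×option 2 + 2×option 3: memory 42, value 187
- 3×option 2 + 1×option 3 + 1×option 4 + 1×option 5: memory 47, value 186
- 1×option 1 + 3×option 2 + 1×option 3 + 1×option 5: memory 45, value 185
Best: 213 rps.

213 rps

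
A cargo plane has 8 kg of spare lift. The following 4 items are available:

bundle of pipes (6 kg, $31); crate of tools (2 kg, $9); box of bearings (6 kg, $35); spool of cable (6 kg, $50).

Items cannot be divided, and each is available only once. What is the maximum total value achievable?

Check high-value combinations within 8 kg:
- crate of tools+spool of cable: weight 2+6=8, value 9+50=59
- spool of cable: weight 6, value 50
- crate of tools+box of bearings: weight 2+6=8, value 9+35=44
- bundle of pipes+crate of tools: weight 6+2=8, value 31+9=40
Best: $59.

$59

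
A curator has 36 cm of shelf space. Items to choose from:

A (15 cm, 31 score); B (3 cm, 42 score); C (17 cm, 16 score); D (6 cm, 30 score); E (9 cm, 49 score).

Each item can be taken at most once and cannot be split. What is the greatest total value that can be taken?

Check high-value combinations within 36 cm:
- A+B+D+E: length 15+3+6+9=33, value 31+42+30+49=152
- B+C+D+E: length 3+17+6+9=35, value 42+16+30+49=137
- A+B+E: length 15+3+9=27, value 31+42+49=122
- B+D+E: length 3+6+9=18, value 42+30+49=121
Best: 152 score.

152 score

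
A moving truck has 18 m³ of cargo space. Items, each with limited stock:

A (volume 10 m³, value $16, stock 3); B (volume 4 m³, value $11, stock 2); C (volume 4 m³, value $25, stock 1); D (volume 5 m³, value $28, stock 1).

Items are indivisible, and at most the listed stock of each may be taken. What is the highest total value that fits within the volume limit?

$75

Best selections within volume 18 and stock limits:
- 2×B + 1×C + 1×D: volume 17, value 75
- 1×B + 1×C + 1×D: volume 13, value 64
- 1×C + 1×D: volume 9, value 53
Best: $75.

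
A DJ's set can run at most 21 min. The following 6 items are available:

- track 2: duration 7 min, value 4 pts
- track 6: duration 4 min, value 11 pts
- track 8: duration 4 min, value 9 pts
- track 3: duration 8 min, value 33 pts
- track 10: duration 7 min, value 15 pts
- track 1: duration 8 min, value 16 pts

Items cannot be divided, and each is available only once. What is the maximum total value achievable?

This is a 0/1 knapsack; check combinations near the capacity.
- track 6+track 3+track 1: duration 4+8+8=20, value 11+33+16=60
- track 6+track 3+track 10: duration 4+8+7=19, value 11+33+15=59
- track 8+track 3+track 1: duration 4+8+8=20, value 9+33+16=58
- track 8+track 3+track 10: duration 4+8+7=19, value 9+33+15=57
- track 6+track 8+track 3: duration 4+4+8=16, value 11+9+33=53
Best: 60 pts.

60 pts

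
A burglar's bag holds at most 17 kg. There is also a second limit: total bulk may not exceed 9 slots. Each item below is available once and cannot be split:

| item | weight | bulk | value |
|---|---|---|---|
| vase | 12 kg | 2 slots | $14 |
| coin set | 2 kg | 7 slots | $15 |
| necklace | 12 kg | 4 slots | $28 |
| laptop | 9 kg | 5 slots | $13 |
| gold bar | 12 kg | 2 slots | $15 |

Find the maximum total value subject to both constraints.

$30

Feasible sets respecting both limits:
- coin set+gold bar: weight 14, bulk 9, value 30
- vase+coin set: weight 14, bulk 9, value 29
- necklace: weight 12, bulk 4, value 28
Best: $30.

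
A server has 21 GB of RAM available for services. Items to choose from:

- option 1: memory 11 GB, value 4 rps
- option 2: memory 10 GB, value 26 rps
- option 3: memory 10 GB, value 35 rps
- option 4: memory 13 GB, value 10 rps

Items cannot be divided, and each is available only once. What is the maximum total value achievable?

61 rps

This is a 0/1 knapsack; check combinations near the capacity.
- option 2+option 3: memory 10+10=20, value 26+35=61
- option 1+option 3: memory 11+10=21, value 4+35=39
- option 3: memory 10, value 35
- option 1+option 2: memory 11+10=21, value 4+26=30
Best: 61 rps.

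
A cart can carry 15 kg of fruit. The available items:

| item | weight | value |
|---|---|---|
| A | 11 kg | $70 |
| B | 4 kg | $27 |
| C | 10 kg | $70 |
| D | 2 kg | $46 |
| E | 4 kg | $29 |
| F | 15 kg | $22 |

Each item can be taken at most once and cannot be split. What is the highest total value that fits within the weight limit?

$116

Check high-value combinations within 15 kg:
- C+D: weight 10+2=12, value 70+46=116
- A+D: weight 11+2=13, value 70+46=116
- B+D+E: weight 4+2+4=10, value 27+46+29=102
- C+E: weight 10+4=14, value 70+29=99
- A+E: weight 11+4=15, value 70+29=99
Best: $116.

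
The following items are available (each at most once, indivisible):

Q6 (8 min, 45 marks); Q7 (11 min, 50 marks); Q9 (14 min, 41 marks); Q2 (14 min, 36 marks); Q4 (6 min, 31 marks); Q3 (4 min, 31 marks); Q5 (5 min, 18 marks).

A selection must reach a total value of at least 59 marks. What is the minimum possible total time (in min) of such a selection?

10

Subsets with value ≥ 59, sorted by total time:
- Q4+Q3: time 10, value 62
- Q6+Q3: time 12, value 76
- Q6+Q5: time 13, value 63
Minimum time: 10 min.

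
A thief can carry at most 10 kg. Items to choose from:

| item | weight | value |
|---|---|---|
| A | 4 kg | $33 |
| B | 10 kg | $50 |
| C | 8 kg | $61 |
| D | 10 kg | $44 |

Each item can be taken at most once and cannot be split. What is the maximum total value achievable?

$61

Check high-value combinations within 10 kg:
- C: weight 8, value 61
- B: weight 10, value 50
- D: weight 10, value 44
- A: weight 4, value 33
Best: $61.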